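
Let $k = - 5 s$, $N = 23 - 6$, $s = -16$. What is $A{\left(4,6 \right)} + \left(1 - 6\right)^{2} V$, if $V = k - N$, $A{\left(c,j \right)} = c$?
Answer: $1579$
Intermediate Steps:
$N = 17$ ($N = 23 - 6 = 17$)
$k = 80$ ($k = \left(-5\right) \left(-16\right) = 80$)
$V = 63$ ($V = 80 - 17 = 63$)
$A{\left(4,6 \right)} + \left(1 - 6\right)^{2} V = 4 + \left(1 - 6\right)^{2} \cdot 63 = 4 + \left(-5\right)^{2} \cdot 63 = 4 + 25 \cdot 63 = 4 + 1575 = 1579$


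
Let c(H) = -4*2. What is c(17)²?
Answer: 64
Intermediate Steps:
c(H) = -8
c(17)² = (-8)² = 64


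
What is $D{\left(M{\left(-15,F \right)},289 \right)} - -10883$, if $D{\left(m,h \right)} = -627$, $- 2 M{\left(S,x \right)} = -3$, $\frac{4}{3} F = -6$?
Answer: $10256$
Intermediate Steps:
$F = - \frac{9}{2}$ ($F = \frac{3}{4} \left(-6\right) = - \frac{9}{2} \approx -4.5$)
$M{\left(S,x \right)} = \frac{3}{2}$ ($M{\left(S,x \right)} = \left(- \frac{1}{2}\right) \left(-3\right) = \frac{3}{2}$)
$D{\left(M{\left(-15,F \right)},289 \right)} - -10883 = -627 - -10883 = -627 + 10883 = 10256$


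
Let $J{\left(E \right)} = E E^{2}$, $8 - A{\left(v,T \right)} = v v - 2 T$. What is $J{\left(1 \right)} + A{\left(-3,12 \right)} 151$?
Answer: $3474$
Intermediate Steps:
$A{\left(v,T \right)} = 8 - v^{2} + 2 T$ ($A{\left(v,T \right)} = 8 - \left(v v - 2 T\right) = 8 - \left(v^{2} - 2 T\right) = 8 + \left(- v^{2} + 2 T\right) = 8 - v^{2} + 2 T$)
$J{\left(E \right)} = E^{3}$
$J{\left(1 \right)} + A{\left(-3,12 \right)} 151 = 1^{3} + \left(8 - \left(-3\right)^{2} + 2 \cdot 12\right) 151 = 1 + \left(8 - 9 + 24\right) 151 = 1 + 23 \cdot 151 = 1 + 3473 = 3474$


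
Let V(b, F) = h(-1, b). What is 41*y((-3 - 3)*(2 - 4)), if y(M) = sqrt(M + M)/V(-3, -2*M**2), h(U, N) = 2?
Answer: 41*sqrt(6) ≈ 100.43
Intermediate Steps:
V(b, F) = 2
y(M) = sqrt(2)*sqrt(M)/2 (y(M) = sqrt(M + M)/2 = sqrt(2*M)*(1/2) = (sqrt(2)*sqrt(M))*(1/2) = sqrt(2)*sqrt(M)/2)
41*y((-3 - 3)*(2 - 4)) = 41*(sqrt(2)*sqrt((-3 - 3)*(2 - 4))/2) = 41*(sqrt(2)*sqrt(-6*(-2))/2) = 41*(sqrt(2)*sqrt(12)/2) = 41*(sqrt(2)*(2*sqrt(3))/2) = 41*sqrt(6)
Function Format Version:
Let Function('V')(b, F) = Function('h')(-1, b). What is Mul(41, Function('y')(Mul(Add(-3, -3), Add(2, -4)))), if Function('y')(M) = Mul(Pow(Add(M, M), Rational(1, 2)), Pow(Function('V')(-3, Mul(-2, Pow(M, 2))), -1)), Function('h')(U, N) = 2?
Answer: Mul(41, Pow(6, Rational(1, 2))) ≈ 100.43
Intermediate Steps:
Function('V')(b, F) = 2
Function('y')(M) = Mul(Rational(1, 2), Pow(2, Rational(1, 2)), Pow(M, Rational(1, 2))) (Function('y')(M) = Mul(Pow(Add(M, M), Rational(1, 2)), Pow(2, -1)) = Mul(Pow(Mul(2, M), Rational(1, 2)), Rational(1, 2)) = Mul(Mul(Pow(2, Rational(1, 2)), Pow(M, Rational(1, 2))), Rational(1, 2)) = Mul(Rational(1, 2), Pow(2, Rational(1, 2)), Pow(M, Rational(1, 2))))
Mul(41, Function('y')(Mul(Add(-3, -3), Add(2, -4)))) = Mul(41, Mul(Rational(1, 2), Pow(2, Rational(1, 2)), Pow(Mul(Add(-3, -3), Add(2, -4)), Rational(1, 2)))) = Mul(41, Mul(Rational(1, 2), Pow(2, Rational(1, 2)), Pow(Mul(-6, -2), Rational(1, 2)))) = Mul(41, Mul(Rational(1, 2), Pow(2, Rational(1, 2)), Pow(12, Rational(1, 2)))) = Mul(41, Mul(Rational(1, 2), Pow(2, Rational(1, 2)), Mul(2, Pow(3, Rational(1, 2))))) = Mul(41, Pow(6, Rational(1, 2)))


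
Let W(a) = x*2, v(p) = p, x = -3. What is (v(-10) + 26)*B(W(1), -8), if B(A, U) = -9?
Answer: -144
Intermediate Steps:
W(a) = -6 (W(a) = -3*2 = -6)
(v(-10) + 26)*B(W(1), -8) = (-10 + 26)*(-9) = 16*(-9) = -144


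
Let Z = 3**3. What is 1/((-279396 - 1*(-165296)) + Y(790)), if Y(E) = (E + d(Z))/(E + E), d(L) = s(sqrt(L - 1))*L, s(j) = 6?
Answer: -395/45069262 ≈ -8.7643e-6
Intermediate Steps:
Z = 27
d(L) = 6*L
Y(E) = (162 + E)/(2*E) (Y(E) = (E + 6*27)/(E + E) = (E + 162)/((2*E)) = (162 + E)*(1/(2*E)) = (162 + E)/(2*E))
1/((-279396 - 1*(-165296)) + Y(790)) = 1/((-279396 - 1*(-165296)) + (1/2)*(162 + 790)/790) = 1/((-279396 + 165296) + (1/2)*(1/790)*952) = 1/(-114100 + 238/395) = 1/(-45069262/395) = -395/45069262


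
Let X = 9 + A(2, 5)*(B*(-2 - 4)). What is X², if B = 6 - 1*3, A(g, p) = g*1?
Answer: 729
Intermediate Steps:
A(g, p) = g
B = 3 (B = 6 - 3 = 3)
X = -27 (X = 9 + 2*(3*(-2 - 4)) = 9 + 2*(3*(-6)) = 9 + 2*(-18) = 9 - 36 = -27)
X² = (-27)² = 729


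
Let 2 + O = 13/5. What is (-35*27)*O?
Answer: -567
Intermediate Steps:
O = 3/5 (O = -2 + 13/5 = 3/5 ≈ 0.60000)
(-35*27)*O = -35*27*(3/5) = -945*3/5 = -567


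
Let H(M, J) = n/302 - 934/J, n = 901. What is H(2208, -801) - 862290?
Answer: -208588671811/241902 ≈ -8.6229e+5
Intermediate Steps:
H(M, J) = 901/302 - 934/J
H(2208, -801) - 862290 = (901/302 - 934/(-801)) - 862290 = (901/302 - 934*(-1/801)) - 862290 = (901/302 + 934/801) - 862290 = 1003769/241902 - 862290 = -208588671811/241902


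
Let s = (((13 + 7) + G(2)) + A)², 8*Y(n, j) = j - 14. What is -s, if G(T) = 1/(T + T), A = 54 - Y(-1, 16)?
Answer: -5476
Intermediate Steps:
Y(n, j) = -7/4 + j/8 (Y(n, j) = (j - 14)/8 = (-14 + j)/8 = -7/4 + j/8)
A = 215/4 (A = 54 - (-7/4 + (⅛)*16) = 54 - (-7/4 + 2) = 54 - 1*¼ = 54 - ¼ = 215/4 ≈ 53.750)
G(T) = 1/(2*T)
s = 5476 (s = (((13 + 7) + (½)/2) + 215/4)² = ((20 + (½)*(½)) + 215/4)² = ((20 + ¼) + 215/4)² = (81/4 + 215/4)² = 74² = 5476)
-s = -1*5476 = -5476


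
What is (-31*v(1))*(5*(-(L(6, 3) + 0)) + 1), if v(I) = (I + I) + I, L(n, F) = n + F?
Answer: 4092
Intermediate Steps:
L(n, F) = F + n
v(I) = 3*I (v(I) = 2*I + I = 3*I)
(-31*v(1))*(5*(-(L(6, 3) + 0)) + 1) = (-93)*(5*(-((3 + 6) + 0)) + 1) = (-31*3)*(5*(-(9 + 0)) + 1) = -93*(5*(-1*9) + 1) = -93*(5*(-9) + 1) = -93*(-45 + 1) = -93*(-44) = 4092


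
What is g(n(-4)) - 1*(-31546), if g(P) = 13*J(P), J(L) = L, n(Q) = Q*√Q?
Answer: 31546 - 104*I ≈ 31546.0 - 104.0*I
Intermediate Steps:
n(Q) = Q^(3/2)
g(P) = 13*P
g(n(-4)) - 1*(-31546) = 13*(-4)^(3/2) - 1*(-31546) = 13*(-8*I) + 31546 = -104*I + 31546 = 31546 - 104*I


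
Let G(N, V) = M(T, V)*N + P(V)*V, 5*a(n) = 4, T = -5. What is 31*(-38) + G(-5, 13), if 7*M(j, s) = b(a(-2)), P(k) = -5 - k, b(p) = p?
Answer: -9888/7 ≈ -1412.6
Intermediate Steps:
a(n) = ⅘ (a(n) = (⅕)*4 = ⅘)
M(j, s) = 4/35 (M(j, s) = (⅐)*(⅘) = 4/35)
G(N, V) = 4*N/35 + V*(-5 - V) (G(N, V) = 4*N/35 + (-5 - V)*V = 4*N/35 + V*(-5 - V))
31*(-38) + G(-5, 13) = 31*(-38) + ((4/35)*(-5) - 1*13*(5 + 13)) = -1178 + (-4/7 - 1*13*18) = -1178 + (-4/7 - 234) = -1178 - 1642/7 = -9888/7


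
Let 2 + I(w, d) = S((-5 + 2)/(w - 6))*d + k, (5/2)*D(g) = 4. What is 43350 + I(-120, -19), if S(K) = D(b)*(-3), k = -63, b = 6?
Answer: 216881/5 ≈ 43376.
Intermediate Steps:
D(g) = 8/5 (D(g) = (⅖)*4 = 8/5)
S(K) = -24/5 (S(K) = (8/5)*(-3) = -24/5)
I(w, d) = -65 - 24*d/5 (I(w, d) = -2 + (-24*d/5 - 63) = -2 + (-63 - 24*d/5) = -65 - 24*d/5)
43350 + I(-120, -19) = 43350 + (-65 - 24/5*(-19)) = 43350 + (-65 + 456/5) = 43350 + 131/5 = 216881/5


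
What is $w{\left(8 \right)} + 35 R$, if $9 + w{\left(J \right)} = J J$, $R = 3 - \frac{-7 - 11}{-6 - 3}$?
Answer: $90$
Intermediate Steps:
$R = 1$ ($R = 3 - - \frac{18}{-6 - 3} = 3 - - \frac{18}{-9} = 3 - \left(-18\right) \left(- \frac{1}{9}\right) = 3 - 2 = 1$)
$w{\left(J \right)} = -9 + J^{2}$ ($w{\left(J \right)} = -9 + J J = -9 + J^{2}$)
$w{\left(8 \right)} + 35 R = \left(-9 + 8^{2}\right) + 35 \cdot 1 = \left(-9 + 64\right) + 35 = 55 + 35 = 90$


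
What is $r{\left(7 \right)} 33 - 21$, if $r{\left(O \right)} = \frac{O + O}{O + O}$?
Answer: $12$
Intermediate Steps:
$r{\left(O \right)} = 1$ ($r{\left(O \right)} = \frac{2 O}{2 O} = 2 O \frac{1}{2 O} = 1$)
$r{\left(7 \right)} 33 - 21 = 1 \cdot 33 - 21 = 33 - 21 = 12$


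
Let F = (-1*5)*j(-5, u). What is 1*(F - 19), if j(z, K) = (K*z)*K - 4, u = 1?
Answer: 26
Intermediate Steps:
j(z, K) = -4 + z*K² (j(z, K) = z*K² - 4 = -4 + z*K²)
F = 45 (F = (-1*5)*(-4 - 5*1²) = -5*(-4 - 5*1) = -5*(-4 - 5) = -5*(-9) = 45)
1*(F - 19) = 1*(45 - 19) = 1*26 = 26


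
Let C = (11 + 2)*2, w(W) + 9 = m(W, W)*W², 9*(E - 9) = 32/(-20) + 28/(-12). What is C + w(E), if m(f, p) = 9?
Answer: 1370761/2025 ≈ 676.92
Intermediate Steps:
E = 1156/135 (E = 9 + (32/(-20) + 28/(-12))/9 = 9 + (32*(-1/20) + 28*(-1/12))/9 = 9 + (-8/5 - 7/3)/9 = 9 + (⅑)*(-59/15) = 9 - 59/135 = 1156/135 ≈ 8.5630)
w(W) = -9 + 9*W²
C = 26 (C = 13*2 = 26)
C + w(E) = 26 + (-9 + 9*(1156/135)²) = 26 + (-9 + 9*(1336336/18225)) = 26 + (-9 + 1336336/2025) = 26 + 1318111/2025 = 1370761/2025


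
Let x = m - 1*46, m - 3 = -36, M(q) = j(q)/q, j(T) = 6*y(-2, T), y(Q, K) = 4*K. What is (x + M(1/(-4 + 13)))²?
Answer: 3025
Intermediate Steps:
j(T) = 24*T (j(T) = 6*(4*T) = 24*T)
M(q) = 24 (M(q) = (24*q)/q = 24)
m = -33 (m = 3 - 36 = -33)
x = -79 (x = -33 - 1*46 = -33 - 46 = -79)
(x + M(1/(-4 + 13)))² = (-79 + 24)² = (-55)² = 3025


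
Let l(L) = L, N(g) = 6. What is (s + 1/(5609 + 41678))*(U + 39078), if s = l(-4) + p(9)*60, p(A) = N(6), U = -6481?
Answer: 548743537281/47287 ≈ 1.1605e+7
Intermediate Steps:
p(A) = 6
s = 356 (s = -4 + 6*60 = -4 + 360 = 356)
(s + 1/(5609 + 41678))*(U + 39078) = (356 + 1/(5609 + 41678))*(-6481 + 39078) = (356 + 1/47287)*32597 = (16834173/47287)*32597 = 548743537281/47287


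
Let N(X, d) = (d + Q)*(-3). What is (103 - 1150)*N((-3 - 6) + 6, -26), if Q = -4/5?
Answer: -420894/5 ≈ -84179.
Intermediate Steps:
Q = -⅘ (Q = -4*⅕ = -⅘ ≈ -0.80000)
N(X, d) = 12/5 - 3*d (N(X, d) = (d - ⅘)*(-3) = (-⅘ + d)*(-3) = 12/5 - 3*d)
(103 - 1150)*N((-3 - 6) + 6, -26) = (103 - 1150)*(12/5 - 3*(-26)) = -1047*(12/5 + 78) = -1047*402/5 = -420894/5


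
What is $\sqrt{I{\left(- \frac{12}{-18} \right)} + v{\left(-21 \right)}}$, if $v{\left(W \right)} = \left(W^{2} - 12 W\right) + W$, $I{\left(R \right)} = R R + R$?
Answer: $\frac{\sqrt{6058}}{3} \approx 25.944$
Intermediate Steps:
$I{\left(R \right)} = R + R^{2}$ ($I{\left(R \right)} = R^{2} + R = R + R^{2}$)
$v{\left(W \right)} = W^{2} - 11 W$
$\sqrt{I{\left(- \frac{12}{-18} \right)} + v{\left(-21 \right)}} = \sqrt{- \frac{12}{-18} \left(1 - \frac{12}{-18}\right) - 21 \left(-11 - 21\right)} = \sqrt{\left(-12\right) \left(- \frac{1}{18}\right) \left(1 - - \frac{2}{3}\right) - -672} = \sqrt{\frac{2 \left(1 + \frac{2}{3}\right)}{3} + 672} = \sqrt{\frac{2}{3} \cdot \frac{5}{3} + 672} = \sqrt{\frac{10}{9} + 672} = \sqrt{\frac{6058}{9}} = \frac{\sqrt{6058}}{3}$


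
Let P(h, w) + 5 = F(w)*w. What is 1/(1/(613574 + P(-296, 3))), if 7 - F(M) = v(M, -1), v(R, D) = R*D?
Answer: 613599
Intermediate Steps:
v(R, D) = D*R
F(M) = 7 + M (F(M) = 7 - (-1)*M = 7 + M)
P(h, w) = -5 + w*(7 + w) (P(h, w) = -5 + (7 + w)*w = -5 + w*(7 + w))
1/(1/(613574 + P(-296, 3))) = 1/(1/(613574 + (-5 + 3*(7 + 3)))) = 1/(1/(613574 + (-5 + 3*10))) = 1/(1/(613574 + (-5 + 30))) = 1/(1/(613574 + 25)) = 1/(1/613599) = 613599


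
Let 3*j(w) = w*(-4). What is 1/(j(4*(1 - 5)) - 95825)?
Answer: -3/287411 ≈ -1.0438e-5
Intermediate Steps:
j(w) = -4*w/3 (j(w) = (w*(-4))/3 = (-4*w)/3 = -4*w/3)
1/(j(4*(1 - 5)) - 95825) = 1/(-16*(1 - 5)/3 - 95825) = 1/(-16*(-4)/3 - 95825) = 1/(-4/3*(-16) - 95825) = 1/(64/3 - 95825) = 1/(-287411/3) = -3/287411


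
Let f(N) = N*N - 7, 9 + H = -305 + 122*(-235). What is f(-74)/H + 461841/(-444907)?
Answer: -15819195927/12895184488 ≈ -1.2268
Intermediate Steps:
H = -28984 (H = -9 + (-305 + 122*(-235)) = -9 + (-305 - 28670) = -9 - 28975 = -28984)
f(N) = -7 + N**2 (f(N) = N**2 - 7 = -7 + N**2)
f(-74)/H + 461841/(-444907) = (-7 + (-74)**2)/(-28984) + 461841/(-444907) = (-7 + 5476)*(-1/28984) + 461841*(-1/444907) = 5469*(-1/28984) - 461841/444907 = -5469/28984 - 461841/444907 = -15819195927/12895184488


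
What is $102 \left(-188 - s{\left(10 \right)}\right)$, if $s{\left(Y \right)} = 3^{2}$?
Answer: $-20094$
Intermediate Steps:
$s{\left(Y \right)} = 9$
$102 \left(-188 - s{\left(10 \right)}\right) = 102 \left(-188 - 9\right) = 102 \left(-197\right) = -20094$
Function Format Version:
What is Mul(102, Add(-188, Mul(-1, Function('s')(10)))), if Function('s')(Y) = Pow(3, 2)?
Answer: -20094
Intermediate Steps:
Function('s')(Y) = 9
Mul(102, Add(-188, Mul(-1, Function('s')(10)))) = Mul(102, Add(-188, Mul(-1, 9))) = Mul(102, Add(-188, -9)) = Mul(102, -197) = -20094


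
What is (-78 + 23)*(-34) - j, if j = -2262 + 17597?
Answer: -13465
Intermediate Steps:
j = 15335
(-78 + 23)*(-34) - j = (-78 + 23)*(-34) - 1*15335 = -55*(-34) - 15335 = 1870 - 15335 = -13465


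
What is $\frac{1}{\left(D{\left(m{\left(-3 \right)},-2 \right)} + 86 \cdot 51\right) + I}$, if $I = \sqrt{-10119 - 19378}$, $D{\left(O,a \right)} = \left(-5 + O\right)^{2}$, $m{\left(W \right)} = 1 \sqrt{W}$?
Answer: $\frac{i}{- \sqrt{29497} + 10 \sqrt{3} + 4408 i} \approx 0.00022658 - 7.9379 \cdot 10^{-6} i$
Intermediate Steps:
$m{\left(W \right)} = \sqrt{W}$
$I = i \sqrt{29497}$ ($I = \sqrt{-29497} = i \sqrt{29497} \approx 171.75 i$)
$\frac{1}{\left(D{\left(m{\left(-3 \right)},-2 \right)} + 86 \cdot 51\right) + I} = \frac{1}{\left(\left(-5 + \sqrt{-3}\right)^{2} + 86 \cdot 51\right) + i \sqrt{29497}} = \frac{1}{\left(\left(-5 + i \sqrt{3}\right)^{2} + 4386\right) + i \sqrt{29497}} = \frac{1}{\left(4386 + \left(-5 + i \sqrt{3}\right)^{2}\right) + i \sqrt{29497}} = \frac{1}{4386 + \left(-5 + i \sqrt{3}\right)^{2} + i \sqrt{29497}}$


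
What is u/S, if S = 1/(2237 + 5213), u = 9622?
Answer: 71683900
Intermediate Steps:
S = 1/7450 ≈ 0.00013423
u/S = 9622/(1/7450) = 9622*7450 = 71683900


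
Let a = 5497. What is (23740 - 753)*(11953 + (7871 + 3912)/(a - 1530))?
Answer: 1090258100658/3967 ≈ 2.7483e+8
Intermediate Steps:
(23740 - 753)*(11953 + (7871 + 3912)/(a - 1530)) = (23740 - 753)*(11953 + (7871 + 3912)/(5497 - 1530)) = 22987*(11953 + 11783/3967) = 22987*(47429334/3967) = 1090258100658/3967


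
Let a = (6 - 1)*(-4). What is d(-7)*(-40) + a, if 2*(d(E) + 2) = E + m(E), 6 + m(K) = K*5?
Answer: 1020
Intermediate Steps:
m(K) = -6 + 5*K (m(K) = -6 + K*5 = -6 + 5*K)
a = -20 (a = 5*(-4) = -20)
d(E) = -5 + 3*E (d(E) = -2 + (E + (-6 + 5*E))/2 = -2 + (-6 + 6*E)/2 = -2 + (-3 + 3*E) = -5 + 3*E)
d(-7)*(-40) + a = (-5 + 3*(-7))*(-40) - 20 = (-5 - 21)*(-40) - 20 = -26*(-40) - 20 = 1040 - 20 = 1020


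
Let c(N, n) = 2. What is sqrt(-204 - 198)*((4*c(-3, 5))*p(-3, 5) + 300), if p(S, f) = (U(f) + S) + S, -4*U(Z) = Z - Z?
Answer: 252*I*sqrt(402) ≈ 5052.6*I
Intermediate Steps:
U(Z) = 0 (U(Z) = -(Z - Z)/4 = -1/4*0 = 0)
p(S, f) = 2*S (p(S, f) = (0 + S) + S = S + S = 2*S)
sqrt(-204 - 198)*((4*c(-3, 5))*p(-3, 5) + 300) = sqrt(-204 - 198)*((4*2)*(2*(-3)) + 300) = sqrt(-402)*(8*(-6) + 300) = (I*sqrt(402))*(-48 + 300) = (I*sqrt(402))*252 = 252*I*sqrt(402)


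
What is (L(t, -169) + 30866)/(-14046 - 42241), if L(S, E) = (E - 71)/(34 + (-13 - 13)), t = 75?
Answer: -30836/56287 ≈ -0.54784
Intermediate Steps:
L(S, E) = -71/8 + E/8 (L(S, E) = (-71 + E)/(34 - 26) = (-71 + E)/8 = (-71 + E)*(⅛) = -71/8 + E/8)
(L(t, -169) + 30866)/(-14046 - 42241) = ((-71/8 + (⅛)*(-169)) + 30866)/(-14046 - 42241) = ((-71/8 - 169/8) + 30866)/(-56287) = (-30 + 30866)*(-1/56287) = 30836*(-1/56287) = -30836/56287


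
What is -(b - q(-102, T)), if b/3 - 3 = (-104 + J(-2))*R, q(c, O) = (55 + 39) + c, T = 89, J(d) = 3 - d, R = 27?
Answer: 8002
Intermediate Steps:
q(c, O) = 94 + c
b = -8010 (b = 9 + 3*((-104 + (3 - 1*(-2)))*27) = 9 + 3*((-104 + (3 + 2))*27) = 9 + 3*((-104 + 5)*27) = 9 + 3*(-99*27) = 9 + 3*(-2673) = 9 - 8019 = -8010)
-(b - q(-102, T)) = -(-8010 - (94 - 102)) = -(-8010 - 1*(-8)) = -(-8010 + 8) = -1*(-8002) = 8002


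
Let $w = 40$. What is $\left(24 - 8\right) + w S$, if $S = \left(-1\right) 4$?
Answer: $-144$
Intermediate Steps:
$S = -4$
$\left(24 - 8\right) + w S = \left(24 - 8\right) + 40 \left(-4\right) = 16 - 160 = -144$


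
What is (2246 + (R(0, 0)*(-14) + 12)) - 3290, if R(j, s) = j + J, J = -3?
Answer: -990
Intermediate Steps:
R(j, s) = -3 + j (R(j, s) = j - 3 = -3 + j)
(2246 + (R(0, 0)*(-14) + 12)) - 3290 = (2246 + ((-3 + 0)*(-14) + 12)) - 3290 = (2246 + (-3*(-14) + 12)) - 3290 = (2246 + (42 + 12)) - 3290 = (2246 + 54) - 3290 = 2300 - 3290 = -990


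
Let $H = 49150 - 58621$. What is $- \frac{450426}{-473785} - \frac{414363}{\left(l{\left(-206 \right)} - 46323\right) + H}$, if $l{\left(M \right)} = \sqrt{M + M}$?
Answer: $\frac{475214763077943}{56726111277680} + \frac{414363 i \sqrt{103}}{1556485424} \approx 8.3773 + 0.0027018 i$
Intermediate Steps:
$H = -9471$
$l{\left(M \right)} = \sqrt{2} \sqrt{M}$ ($l{\left(M \right)} = \sqrt{2 M} = \sqrt{2} \sqrt{M}$)
$- \frac{450426}{-473785} - \frac{414363}{\left(l{\left(-206 \right)} - 46323\right) + H} = - \frac{450426}{-473785} - \frac{414363}{\left(\sqrt{2} \sqrt{-206} - 46323\right) - 9471} = \left(-450426\right) \left(- \frac{1}{473785}\right) - \frac{414363}{\left(\sqrt{2} i \sqrt{206} - 46323\right) - 9471} = \frac{450426}{473785} - \frac{414363}{\left(2 i \sqrt{103} - 46323\right) - 9471} = \frac{450426}{473785} - \frac{414363}{\left(-46323 + 2 i \sqrt{103}\right) - 9471} = \frac{450426}{473785} - \frac{414363}{-55794 + 2 i \sqrt{103}}$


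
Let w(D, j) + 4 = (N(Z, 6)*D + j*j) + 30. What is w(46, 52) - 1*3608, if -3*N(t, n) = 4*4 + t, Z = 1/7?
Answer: -23636/21 ≈ -1125.5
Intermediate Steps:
Z = ⅐ (Z = 1*(⅐) = ⅐ ≈ 0.14286)
N(t, n) = -16/3 - t/3 (N(t, n) = -(4*4 + t)/3 = -(16 + t)/3 = -16/3 - t/3)
w(D, j) = 26 + j² - 113*D/21 (w(D, j) = -4 + (((-16/3 - ⅓*⅐)*D + j*j) + 30) = -4 + (((-16/3 - 1/21)*D + j²) + 30) = -4 + ((-113*D/21 + j²) + 30) = -4 + ((j² - 113*D/21) + 30) = -4 + (30 + j² - 113*D/21) = 26 + j² - 113*D/21)
w(46, 52) - 1*3608 = (26 + 52² - 113/21*46) - 1*3608 = (26 + 2704 - 5198/21) - 3608 = 52132/21 - 3608 = -23636/21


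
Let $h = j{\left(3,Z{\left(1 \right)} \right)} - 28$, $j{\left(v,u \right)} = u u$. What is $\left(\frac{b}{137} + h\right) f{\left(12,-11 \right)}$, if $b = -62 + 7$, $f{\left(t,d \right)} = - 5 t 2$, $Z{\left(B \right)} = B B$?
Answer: $\frac{450480}{137} \approx 3288.2$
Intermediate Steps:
$Z{\left(B \right)} = B^{2}$
$f{\left(t,d \right)} = - 10 t$
$j{\left(v,u \right)} = u^{2}$
$b = -55$
$h = -27$ ($h = \left(1^{2}\right)^{2} - 28 = 1^{2} - 28 = 1 - 28 = -27$)
$\left(\frac{b}{137} + h\right) f{\left(12,-11 \right)} = \left(- \frac{55}{137} - 27\right) \left(\left(-10\right) 12\right) = \left(\left(-55\right) \frac{1}{137} - 27\right) \left(-120\right) = \left(- \frac{55}{137} - 27\right) \left(-120\right) = \left(- \frac{3754}{137}\right) \left(-120\right) = \frac{450480}{137}$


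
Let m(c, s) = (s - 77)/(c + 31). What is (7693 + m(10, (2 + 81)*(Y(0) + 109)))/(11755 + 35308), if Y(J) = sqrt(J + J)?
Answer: 324383/1929583 ≈ 0.16811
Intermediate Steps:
Y(J) = sqrt(2)*sqrt(J) (Y(J) = sqrt(2*J) = sqrt(2)*sqrt(J))
m(c, s) = (-77 + s)/(31 + c)
(7693 + m(10, (2 + 81)*(Y(0) + 109)))/(11755 + 35308) = (7693 + (-77 + (2 + 81)*(sqrt(2)*sqrt(0) + 109))/(31 + 10))/(11755 + 35308) = (7693 + (-77 + 83*(sqrt(2)*0 + 109))/41)/47063 = (7693 + (-77 + 83*(0 + 109))/41)*(1/47063) = (7693 + (-77 + 83*109)/41)*(1/47063) = (7693 + (-77 + 9047)/41)*(1/47063) = (7693 + (1/41)*8970)*(1/47063) = (7693 + 8970/41)*(1/47063) = (324383/41)*(1/47063) = 324383/1929583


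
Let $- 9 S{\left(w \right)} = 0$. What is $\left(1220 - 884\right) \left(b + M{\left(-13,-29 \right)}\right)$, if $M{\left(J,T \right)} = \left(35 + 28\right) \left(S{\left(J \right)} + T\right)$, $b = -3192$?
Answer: $-1686384$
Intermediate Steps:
$S{\left(w \right)} = 0$ ($S{\left(w \right)} = \left(- \frac{1}{9}\right) 0 = 0$)
$M{\left(J,T \right)} = 63 T$ ($M{\left(J,T \right)} = \left(35 + 28\right) \left(0 + T\right) = 63 T$)
$\left(1220 - 884\right) \left(b + M{\left(-13,-29 \right)}\right) = \left(1220 - 884\right) \left(-3192 + 63 \left(-29\right)\right) = 336 \left(-3192 - 1827\right) = 336 \left(-5019\right) = -1686384$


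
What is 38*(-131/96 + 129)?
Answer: 232807/48 ≈ 4850.1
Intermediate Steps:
38*(-131/96 + 129) = 38*(12253/96) = 232807/48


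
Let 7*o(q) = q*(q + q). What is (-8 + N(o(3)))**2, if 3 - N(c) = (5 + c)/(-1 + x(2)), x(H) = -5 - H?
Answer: 51529/3136 ≈ 16.431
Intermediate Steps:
o(q) = 2*q**2/7 (o(q) = (q*(q + q))/7 = (q*(2*q))/7 = (2*q**2)/7 = 2*q**2/7)
N(c) = 29/8 + c/8 (N(c) = 3 - (5 + c)/(-1 + (-5 - 1*2)) = 3 - (5 + c)/(-1 + (-5 - 2)) = 3 - (5 + c)/(-1 - 7) = 3 - (5 + c)/(-8) = 3 - (5 + c)*(-1)/8 = 3 - (-5/8 - c/8) = 3 + (5/8 + c/8) = 29/8 + c/8)
(-8 + N(o(3)))**2 = (-8 + (29/8 + ((2/7)*3**2)/8))**2 = (-8 + (29/8 + ((2/7)*9)/8))**2 = (-8 + (29/8 + (1/8)*(18/7)))**2 = (-8 + (29/8 + 9/28))**2 = (-8 + 221/56)**2 = (-227/56)**2 = 51529/3136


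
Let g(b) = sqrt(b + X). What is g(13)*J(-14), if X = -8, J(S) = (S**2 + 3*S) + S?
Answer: 140*sqrt(5) ≈ 313.05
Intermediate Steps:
J(S) = S**2 + 4*S
g(b) = sqrt(-8 + b) (g(b) = sqrt(b - 8) = sqrt(-8 + b))
g(13)*J(-14) = sqrt(-8 + 13)*(-14*(4 - 14)) = sqrt(5)*(-14*(-10)) = sqrt(5)*140 = 140*sqrt(5)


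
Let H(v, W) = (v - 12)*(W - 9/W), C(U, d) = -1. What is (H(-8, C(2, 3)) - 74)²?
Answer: 54756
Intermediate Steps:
H(v, W) = (-12 + v)*(W - 9/W)
(H(-8, C(2, 3)) - 74)² = ((108 - 9*(-8) + (-1)²*(-12 - 8))/(-1) - 74)² = (-(108 + 72 + 1*(-20)) - 74)² = (-(108 + 72 - 20) - 74)² = (-1*160 - 74)² = (-160 - 74)² = (-234)² = 54756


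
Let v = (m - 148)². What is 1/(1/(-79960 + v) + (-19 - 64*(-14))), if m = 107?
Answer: 78279/68650682 ≈ 0.0011403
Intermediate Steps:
v = 1681 (v = (107 - 148)² = (-41)² = 1681)
1/(1/(-79960 + v) + (-19 - 64*(-14))) = 1/(1/(-79960 + 1681) + (-19 - 64*(-14))) = 1/(1/(-78279) + (-19 + 896)) = 1/(-1/78279 + 877) = 1/(68650682/78279) = 78279/68650682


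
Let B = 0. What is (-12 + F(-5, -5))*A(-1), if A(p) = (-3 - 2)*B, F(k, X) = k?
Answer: 0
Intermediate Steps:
A(p) = 0 (A(p) = (-3 - 2)*0 = -5*0 = 0)
(-12 + F(-5, -5))*A(-1) = (-12 - 5)*0 = -17*0 = 0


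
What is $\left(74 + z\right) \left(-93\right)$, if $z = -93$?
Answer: $1767$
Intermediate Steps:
$\left(74 + z\right) \left(-93\right) = \left(74 - 93\right) \left(-93\right) = \left(-19\right) \left(-93\right) = 1767$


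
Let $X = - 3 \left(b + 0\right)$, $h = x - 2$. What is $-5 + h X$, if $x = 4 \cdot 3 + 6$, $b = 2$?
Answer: $-101$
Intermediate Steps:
$x = 18$ ($x = 12 + 6 = 18$)
$h = 16$ ($h = 18 - 2 = 16$)
$X = -6$ ($X = - 3 \left(2 + 0\right) = \left(-3\right) 2 = -6$)
$-5 + h X = -5 + 16 \left(-6\right) = -5 - 96 = -101$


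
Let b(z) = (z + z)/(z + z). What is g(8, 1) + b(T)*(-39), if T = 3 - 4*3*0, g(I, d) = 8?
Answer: -31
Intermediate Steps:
T = 3 (T = 3 - 12*0 = 3 + 0 = 3)
b(z) = 1 (b(z) = (2*z)/((2*z)) = (2*z)*(1/(2*z)) = 1)
g(8, 1) + b(T)*(-39) = 8 + 1*(-39) = 8 - 39 = -31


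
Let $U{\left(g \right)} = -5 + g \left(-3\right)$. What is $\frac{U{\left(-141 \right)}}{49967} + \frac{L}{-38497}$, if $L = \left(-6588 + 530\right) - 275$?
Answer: $\frac{332532757}{1923579599} \approx 0.17287$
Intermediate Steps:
$U{\left(g \right)} = -5 - 3 g$
$L = -6333$ ($L = -6058 - 275 = -6333$)
$\frac{U{\left(-141 \right)}}{49967} + \frac{L}{-38497} = \frac{-5 - -423}{49967} - \frac{6333}{-38497} = \left(-5 + 423\right) \frac{1}{49967} - - \frac{6333}{38497} = 418 \cdot \frac{1}{49967} + \frac{6333}{38497} = \frac{418}{49967} + \frac{6333}{38497} = \frac{332532757}{1923579599}$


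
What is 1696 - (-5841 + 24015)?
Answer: -16478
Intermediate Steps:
1696 - (-5841 + 24015) = 1696 - 1*18174 = 1696 - 18174 = -16478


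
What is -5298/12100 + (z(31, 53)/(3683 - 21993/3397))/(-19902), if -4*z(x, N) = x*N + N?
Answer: -14964196965011/34176893095950 ≈ -0.43785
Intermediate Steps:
z(x, N) = -N/4 - N*x/4 (z(x, N) = -(x*N + N)/4 = -(N*x + N)/4 = -(N + N*x)/4 = -N/4 - N*x/4)
-5298/12100 + (z(31, 53)/(3683 - 21993/3397))/(-19902) = -5298/12100 + ((-¼*53*(1 + 31))/(3683 - 21993/3397))/(-19902) = -5298*1/12100 + ((-¼*53*32)/(3683 - 21993/3397))*(-1/19902) = -2649/6050 - 424/(3683 - 1*21993/3397)*(-1/19902) = -2649/6050 - 424/(3683 - 21993/3397)*(-1/19902) = -2649/6050 - 424/12489158/3397*(-1/19902) = -2649/6050 - 424*3397/12489158*(-1/19902) = -2649/6050 - 720164/6244579*(-1/19902) = -2649/6050 + 360082/62139805629 = -14964196965011/34176893095950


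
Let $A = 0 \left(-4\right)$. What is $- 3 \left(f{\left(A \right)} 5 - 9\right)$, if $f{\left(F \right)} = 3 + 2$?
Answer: $-48$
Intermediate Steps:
$A = 0$
$f{\left(F \right)} = 5$
$- 3 \left(f{\left(A \right)} 5 - 9\right) = - 3 \left(5 \cdot 5 - 9\right) = - 3 \left(25 - 9\right) = \left(-3\right) 16 = -48$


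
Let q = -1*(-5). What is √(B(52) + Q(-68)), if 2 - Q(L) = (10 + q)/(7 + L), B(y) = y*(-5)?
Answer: 3*I*√106567/61 ≈ 16.055*I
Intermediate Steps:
B(y) = -5*y
q = 5
Q(L) = 2 - 15/(7 + L) (Q(L) = 2 - (10 + 5)/(7 + L) = 2 - 15/(7 + L))
√(B(52) + Q(-68)) = √(-5*52 + (-1 + 2*(-68))/(7 - 68)) = √(-260 + (-1 - 136)/(-61)) = √(-260 - 1/61*(-137)) = √(-260 + 137/61) = √(-15723/61) = 3*I*√106567/61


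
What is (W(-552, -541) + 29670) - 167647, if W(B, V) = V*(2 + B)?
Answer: 159573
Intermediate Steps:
(W(-552, -541) + 29670) - 167647 = (-541*(2 - 552) + 29670) - 167647 = (-541*(-550) + 29670) - 167647 = (297550 + 29670) - 167647 = 327220 - 167647 = 159573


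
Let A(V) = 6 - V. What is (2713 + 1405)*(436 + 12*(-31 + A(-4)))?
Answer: 757712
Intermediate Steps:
(2713 + 1405)*(436 + 12*(-31 + A(-4))) = (2713 + 1405)*(436 + 12*(-31 + (6 - 1*(-4)))) = 4118*(436 + 12*(-31 + (6 + 4))) = 4118*(436 + 12*(-31 + 10)) = 4118*(436 + 12*(-21)) = 4118*(436 - 252) = 4118*184 = 757712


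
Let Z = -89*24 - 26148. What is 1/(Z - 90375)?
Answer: -1/118659 ≈ -8.4275e-6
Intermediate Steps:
Z = -28284 (Z = -2136 - 26148 = -28284)
1/(Z - 90375) = 1/(-28284 - 90375) = 1/(-118659) = -1/118659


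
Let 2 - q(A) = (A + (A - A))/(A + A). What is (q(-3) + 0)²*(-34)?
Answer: -153/2 ≈ -76.500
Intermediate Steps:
q(A) = 3/2 (q(A) = 2 - (A + (A - A))/(A + A) = 2 - (A + 0)/(2*A) = 2 - A*1/(2*A) = 2 - 1*½ = 2 - ½ = 3/2)
(q(-3) + 0)²*(-34) = (3/2 + 0)²*(-34) = (3/2)²*(-34) = (9/4)*(-34) = -153/2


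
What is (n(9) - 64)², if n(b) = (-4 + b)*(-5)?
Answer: 7921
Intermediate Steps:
n(b) = 20 - 5*b
(n(9) - 64)² = ((20 - 5*9) - 64)² = ((20 - 45) - 64)² = (-25 - 64)² = (-89)² = 7921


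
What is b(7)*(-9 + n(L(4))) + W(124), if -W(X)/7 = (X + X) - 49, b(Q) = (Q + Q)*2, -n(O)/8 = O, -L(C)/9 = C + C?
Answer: 14483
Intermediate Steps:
L(C) = -18*C (L(C) = -9*(C + C) = -18*C)
n(O) = -8*O
b(Q) = 4*Q (b(Q) = (2*Q)*2 = 4*Q)
W(X) = 343 - 14*X (W(X) = -7*((X + X) - 49) = -7*(2*X - 49) = -7*(-49 + 2*X) = 343 - 14*X)
b(7)*(-9 + n(L(4))) + W(124) = (4*7)*(-9 - (-144)*4) + (343 - 14*124) = 28*(-9 - 8*(-72)) + (343 - 1736) = 28*(-9 + 576) - 1393 = 28*567 - 1393 = 15876 - 1393 = 14483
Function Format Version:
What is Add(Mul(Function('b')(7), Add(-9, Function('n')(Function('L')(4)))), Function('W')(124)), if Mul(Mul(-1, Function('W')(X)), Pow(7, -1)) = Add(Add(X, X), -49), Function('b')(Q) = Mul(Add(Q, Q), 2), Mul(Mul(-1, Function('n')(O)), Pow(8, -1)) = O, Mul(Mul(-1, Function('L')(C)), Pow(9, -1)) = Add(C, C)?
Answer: 14483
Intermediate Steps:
Function('L')(C) = Mul(-18, C) (Function('L')(C) = Mul(-9, Add(C, C)) = Mul(-9, Mul(2, C)) = Mul(-18, C))
Function('n')(O) = Mul(-8, O)
Function('b')(Q) = Mul(4, Q) (Function('b')(Q) = Mul(Mul(2, Q), 2) = Mul(4, Q))
Function('W')(X) = Add(343, Mul(-14, X)) (Function('W')(X) = Mul(-7, Add(Add(X, X), -49)) = Mul(-7, Add(Mul(2, X), -49)) = Mul(-7, Add(-49, Mul(2, X))) = Add(343, Mul(-14, X)))
Add(Mul(Function('b')(7), Add(-9, Function('n')(Function('L')(4)))), Function('W')(124)) = Add(Mul(Mul(4, 7), Add(-9, Mul(-8, Mul(-18, 4)))), Add(343, Mul(-14, 124))) = Add(Mul(28, Add(-9, Mul(-8, -72))), Add(343, -1736)) = Add(Mul(28, Add(-9, 576)), -1393) = Add(Mul(28, 567), -1393) = Add(15876, -1393) = 14483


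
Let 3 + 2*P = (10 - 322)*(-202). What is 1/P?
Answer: 2/63021 ≈ 3.1735e-5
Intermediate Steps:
P = 63021/2 (P = -3/2 + ((10 - 322)*(-202))/2 = -3/2 + (-312*(-202))/2 = -3/2 + (½)*63024 = -3/2 + 31512 = 63021/2 ≈ 31511.)
1/P = 1/(63021/2) = 2/63021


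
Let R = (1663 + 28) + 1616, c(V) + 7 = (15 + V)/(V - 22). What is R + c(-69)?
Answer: 300354/91 ≈ 3300.6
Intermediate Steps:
c(V) = -7 + (15 + V)/(-22 + V) (c(V) = -7 + (15 + V)/(V - 22) = -7 + (15 + V)/(-22 + V))
R = 3307 (R = 1691 + 1616 = 3307)
R + c(-69) = 3307 + (169 - 6*(-69))/(-22 - 69) = 3307 + (169 + 414)/(-91) = 3307 - 1/91*583 = 3307 - 583/91 = 300354/91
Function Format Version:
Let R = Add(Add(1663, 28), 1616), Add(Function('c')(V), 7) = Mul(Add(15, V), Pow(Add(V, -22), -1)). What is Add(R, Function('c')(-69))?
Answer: Rational(300354, 91) ≈ 3300.6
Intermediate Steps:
Function('c')(V) = Add(-7, Mul(Pow(Add(-22, V), -1), Add(15, V))) (Function('c')(V) = Add(-7, Mul(Add(15, V), Pow(Add(V, -22), -1))) = Add(-7, Mul(Add(15, V), Pow(Add(-22, V), -1))) = Add(-7, Mul(Pow(Add(-22, V), -1), Add(15, V))))
R = 3307 (R = Add(1691, 1616) = 3307)
Add(R, Function('c')(-69)) = Add(3307, Mul(Pow(Add(-22, -69), -1), Add(169, Mul(-6, -69)))) = Add(3307, Mul(Pow(-91, -1), Add(169, 414))) = Add(3307, Mul(Rational(-1, 91), 583)) = Add(3307, Rational(-583, 91)) = Rational(300354, 91)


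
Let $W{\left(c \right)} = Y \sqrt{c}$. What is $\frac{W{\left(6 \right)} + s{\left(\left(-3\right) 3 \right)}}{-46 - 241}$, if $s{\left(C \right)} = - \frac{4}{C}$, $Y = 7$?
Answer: $- \frac{4}{2583} - \frac{\sqrt{6}}{41} \approx -0.061292$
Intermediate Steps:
$W{\left(c \right)} = 7 \sqrt{c}$
$\frac{W{\left(6 \right)} + s{\left(\left(-3\right) 3 \right)}}{-46 - 241} = \frac{7 \sqrt{6} - \frac{4}{\left(-3\right) 3}}{-46 - 241} = \frac{7 \sqrt{6} - \frac{4}{-9}}{-287} = \left(7 \sqrt{6} - - \frac{4}{9}\right) \left(- \frac{1}{287}\right) = \left(7 \sqrt{6} + \frac{4}{9}\right) \left(- \frac{1}{287}\right) = \left(\frac{4}{9} + 7 \sqrt{6}\right) \left(- \frac{1}{287}\right) = - \frac{4}{2583} - \frac{\sqrt{6}}{41}$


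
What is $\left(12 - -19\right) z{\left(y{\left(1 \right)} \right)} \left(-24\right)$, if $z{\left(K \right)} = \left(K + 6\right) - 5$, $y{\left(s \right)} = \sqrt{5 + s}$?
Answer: $-744 - 744 \sqrt{6} \approx -2566.4$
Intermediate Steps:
$z{\left(K \right)} = 1 + K$ ($z{\left(K \right)} = \left(6 + K\right) - 5 = 1 + K$)
$\left(12 - -19\right) z{\left(y{\left(1 \right)} \right)} \left(-24\right) = \left(12 - -19\right) \left(1 + \sqrt{5 + 1}\right) \left(-24\right) = \left(12 + 19\right) \left(1 + \sqrt{6}\right) \left(-24\right) = 31 \left(1 + \sqrt{6}\right) \left(-24\right) = \left(31 + 31 \sqrt{6}\right) \left(-24\right) = -744 - 744 \sqrt{6}$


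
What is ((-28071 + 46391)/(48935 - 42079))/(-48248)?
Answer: -1145/20674268 ≈ -5.5383e-5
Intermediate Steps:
((-28071 + 46391)/(48935 - 42079))/(-48248) = (18320/6856)*(-1/48248) = (18320*(1/6856))*(-1/48248) = (2290/857)*(-1/48248) = -1145/20674268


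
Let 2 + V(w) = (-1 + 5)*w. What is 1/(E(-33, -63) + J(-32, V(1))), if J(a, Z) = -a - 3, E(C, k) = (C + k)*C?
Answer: 1/3197 ≈ 0.00031279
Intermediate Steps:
E(C, k) = C*(C + k)
V(w) = -2 + 4*w (V(w) = -2 + (-1 + 5)*w = -2 + 4*w)
J(a, Z) = -3 - a
1/(E(-33, -63) + J(-32, V(1))) = 1/(-33*(-33 - 63) + (-3 - 1*(-32))) = 1/(-33*(-96) + (-3 + 32)) = 1/(3168 + 29) = 1/3197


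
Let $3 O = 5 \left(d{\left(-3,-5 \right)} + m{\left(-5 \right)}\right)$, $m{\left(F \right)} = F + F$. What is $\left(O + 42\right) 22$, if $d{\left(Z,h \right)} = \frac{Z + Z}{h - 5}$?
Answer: $\frac{1738}{3} \approx 579.33$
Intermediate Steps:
$m{\left(F \right)} = 2 F$
$d{\left(Z,h \right)} = \frac{2 Z}{-5 + h}$
$O = - \frac{47}{3}$ ($O = \frac{5 \left(2 \left(-3\right) \frac{1}{-5 - 5} + 2 \left(-5\right)\right)}{3} = \frac{5 \left(2 \left(-3\right) \frac{1}{-10} - 10\right)}{3} = \frac{5 \left(2 \left(-3\right) \left(- \frac{1}{10}\right) - 10\right)}{3} = \frac{5 \left(\frac{3}{5} - 10\right)}{3} = \frac{5 \left(- \frac{47}{5}\right)}{3} = \frac{1}{3} \left(-47\right) = - \frac{47}{3} \approx -15.667$)
$\left(O + 42\right) 22 = \left(- \frac{47}{3} + 42\right) 22 = \frac{79}{3} \cdot 22 = \frac{1738}{3}$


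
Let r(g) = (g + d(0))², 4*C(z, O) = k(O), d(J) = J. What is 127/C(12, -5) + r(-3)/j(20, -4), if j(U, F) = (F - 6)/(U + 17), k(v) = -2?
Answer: -2873/10 ≈ -287.30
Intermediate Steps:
C(z, O) = -½ (C(z, O) = (¼)*(-2) = -½)
j(U, F) = (-6 + F)/(17 + U)
r(g) = g² (r(g) = (g + 0)² = g²)
127/C(12, -5) + r(-3)/j(20, -4) = 127/(-½) + (-3)²/(((-6 - 4)/(17 + 20))) = 127*(-2) + 9/((-10/37)) = -254 + 9/(((1/37)*(-10))) = -254 + 9/(-10/37) = -254 + 9*(-37/10) = -254 - 333/10 = -2873/10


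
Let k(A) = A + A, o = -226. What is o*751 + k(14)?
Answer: -169698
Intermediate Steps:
k(A) = 2*A
o*751 + k(14) = -226*751 + 2*14 = -169726 + 28 = -169698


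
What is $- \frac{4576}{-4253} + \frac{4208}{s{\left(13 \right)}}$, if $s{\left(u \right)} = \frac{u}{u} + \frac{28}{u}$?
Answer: $\frac{232843728}{174373} \approx 1335.3$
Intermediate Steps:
$s{\left(u \right)} = 1 + \frac{28}{u}$
$- \frac{4576}{-4253} + \frac{4208}{s{\left(13 \right)}} = - \frac{4576}{-4253} + \frac{4208}{\frac{1}{13} \left(28 + 13\right)} = \left(-4576\right) \left(- \frac{1}{4253}\right) + \frac{4208}{\frac{1}{13} \cdot 41} = \frac{4576}{4253} + \frac{4208}{\frac{41}{13}} = \frac{4576}{4253} + 4208 \cdot \frac{13}{41} = \frac{4576}{4253} + \frac{54704}{41} = \frac{232843728}{174373}$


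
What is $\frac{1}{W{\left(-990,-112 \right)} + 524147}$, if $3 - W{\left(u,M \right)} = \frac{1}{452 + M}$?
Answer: $\frac{340}{178210999} \approx 1.9079 \cdot 10^{-6}$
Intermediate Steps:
$W{\left(u,M \right)} = 3 - \frac{1}{452 + M}$
$\frac{1}{W{\left(-990,-112 \right)} + 524147} = \frac{1}{\frac{1355 + 3 \left(-112\right)}{452 - 112} + 524147} = \frac{1}{\frac{1355 - 336}{340} + 524147} = \frac{1}{\frac{1}{340} \cdot 1019 + 524147} = \frac{1}{\frac{1019}{340} + 524147} = \frac{1}{\frac{178210999}{340}} = \frac{340}{178210999}$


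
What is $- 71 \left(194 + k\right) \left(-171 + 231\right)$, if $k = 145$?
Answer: $-1444140$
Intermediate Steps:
$- 71 \left(194 + k\right) \left(-171 + 231\right) = - 71 \left(194 + 145\right) \left(-171 + 231\right) = - 71 \cdot 339 \cdot 60 = \left(-71\right) 20340 = -1444140$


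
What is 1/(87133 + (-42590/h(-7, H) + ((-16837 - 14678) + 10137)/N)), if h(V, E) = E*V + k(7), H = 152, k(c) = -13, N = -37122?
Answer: 6663399/580869286748 ≈ 1.1471e-5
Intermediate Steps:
h(V, E) = -13 + E*V (h(V, E) = E*V - 13 = -13 + E*V)
1/(87133 + (-42590/h(-7, H) + ((-16837 - 14678) + 10137)/N)) = 1/(87133 + (-42590/(-13 + 152*(-7)) + ((-16837 - 14678) + 10137)/(-37122))) = 1/(87133 + (-42590/(-13 - 1064) + (-31515 + 10137)*(-1/37122))) = 1/(87133 + (-42590/(-1077) - 21378*(-1/37122))) = 1/(87133 + (-42590*(-1/1077) + 3563/6187)) = 1/(87133 + (42590/1077 + 3563/6187)) = 1/(87133 + 267341681/6663399) = 1/(580869286748/6663399) = 6663399/580869286748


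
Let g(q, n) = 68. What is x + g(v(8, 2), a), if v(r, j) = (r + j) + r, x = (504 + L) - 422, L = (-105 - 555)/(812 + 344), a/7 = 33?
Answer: 43185/289 ≈ 149.43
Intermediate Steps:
a = 231 (a = 7*33 = 231)
L = -165/289 (L = -660/1156 = -660*1/1156 = -165/289 ≈ -0.57093)
x = 23533/289 (x = (504 - 165/289) - 422 = 145491/289 - 422 = 23533/289 ≈ 81.429)
v(r, j) = j + 2*r (v(r, j) = (j + r) + r = j + 2*r)
x + g(v(8, 2), a) = 23533/289 + 68 = 43185/289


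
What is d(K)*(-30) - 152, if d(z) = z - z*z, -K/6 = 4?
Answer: 17848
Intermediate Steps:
K = -24 (K = -6*4 = -24)
d(z) = z - z²
d(K)*(-30) - 152 = -24*(1 - 1*(-24))*(-30) - 152 = -24*(1 + 24)*(-30) - 152 = -24*25*(-30) - 152 = -600*(-30) - 152 = 18000 - 152 = 17848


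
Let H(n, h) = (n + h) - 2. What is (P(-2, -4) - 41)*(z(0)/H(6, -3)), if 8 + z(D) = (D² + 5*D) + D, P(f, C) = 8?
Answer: 264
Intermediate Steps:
z(D) = -8 + D² + 6*D (z(D) = -8 + ((D² + 5*D) + D) = -8 + (D² + 6*D) = -8 + D² + 6*D)
H(n, h) = -2 + h + n (H(n, h) = (h + n) - 2 = -2 + h + n)
(P(-2, -4) - 41)*(z(0)/H(6, -3)) = (8 - 41)*((-8 + 0² + 6*0)/(-2 - 3 + 6)) = -33*(-8 + 0 + 0)/1 = -(-264) = -33*(-8) = 264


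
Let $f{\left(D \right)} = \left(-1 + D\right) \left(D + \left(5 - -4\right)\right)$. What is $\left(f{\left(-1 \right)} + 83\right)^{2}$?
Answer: $4489$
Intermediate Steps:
$f{\left(D \right)} = \left(-1 + D\right) \left(9 + D\right)$ ($f{\left(D \right)} = \left(-1 + D\right) \left(D + \left(5 + 4\right)\right) = \left(-1 + D\right) \left(D + 9\right) = \left(-1 + D\right) \left(9 + D\right)$)
$\left(f{\left(-1 \right)} + 83\right)^{2} = \left(\left(-9 + \left(-1\right)^{2} + 8 \left(-1\right)\right) + 83\right)^{2} = \left(\left(-9 + 1 - 8\right) + 83\right)^{2} = \left(-16 + 83\right)^{2} = 67^{2} = 4489$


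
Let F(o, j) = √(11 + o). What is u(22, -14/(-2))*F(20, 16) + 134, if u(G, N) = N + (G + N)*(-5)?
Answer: 134 - 138*√31 ≈ -634.35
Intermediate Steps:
u(G, N) = -5*G - 4*N (u(G, N) = N + (-5*G - 5*N) = -5*G - 4*N)
u(22, -14/(-2))*F(20, 16) + 134 = (-5*22 - (-56)/(-2))*√(11 + 20) + 134 = (-110 - (-56)*(-1)/2)*√31 + 134 = (-110 - 4*7)*√31 + 134 = (-110 - 28)*√31 + 134 = -138*√31 + 134 = 134 - 138*√31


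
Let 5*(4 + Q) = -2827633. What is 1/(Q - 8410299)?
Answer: -5/44879148 ≈ -1.1141e-7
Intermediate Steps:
Q = -2827653/5 (Q = -4 + (⅕)*(-2827633) = -4 - 2827633/5 = -2827653/5 ≈ -5.6553e+5)
1/(Q - 8410299) = 1/(-2827653/5 - 8410299) = 1/(-44879148/5) = -5/44879148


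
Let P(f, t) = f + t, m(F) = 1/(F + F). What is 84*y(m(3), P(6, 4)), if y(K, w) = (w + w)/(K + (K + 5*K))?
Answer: 1440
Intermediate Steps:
m(F) = 1/(2*F)
y(K, w) = 2*w/(7*K) (y(K, w) = (2*w)/(K + 6*K) = (2*w)/((7*K)) = (2*w)*(1/(7*K)) = 2*w/(7*K))
84*y(m(3), P(6, 4)) = 84*(2*(6 + 4)/(7*(((½)/3)))) = 84*((2/7)*10/((½)*(⅓))) = 84*((2/7)*10/(⅙)) = 84*((2/7)*10*6) = 84*(120/7) = 1440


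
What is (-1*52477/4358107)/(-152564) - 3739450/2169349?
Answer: -191255667728507779/110952228410099804 ≈ -1.7238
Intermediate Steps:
(-1*52477/4358107)/(-152564) - 3739450/2169349 = -52477*1/4358107*(-1/152564) - 3739450*1/2169349 = -52477/4358107*(-1/152564) - 287650/166873 = 52477/664890236348 - 287650/166873 = -191255667728507779/110952228410099804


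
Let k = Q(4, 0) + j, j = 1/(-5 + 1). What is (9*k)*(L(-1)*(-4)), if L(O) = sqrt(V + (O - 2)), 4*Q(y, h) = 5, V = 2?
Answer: -36*I ≈ -36.0*I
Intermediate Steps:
Q(y, h) = 5/4 (Q(y, h) = (1/4)*5 = 5/4)
j = -1/4 (j = 1/(-4) = -1/4 ≈ -0.25000)
L(O) = sqrt(O) (L(O) = sqrt(2 + (O - 2)) = sqrt(2 + (-2 + O)) = sqrt(O))
k = 1 (k = 5/4 - 1/4 = 1)
(9*k)*(L(-1)*(-4)) = (9*1)*(sqrt(-1)*(-4)) = 9*(I*(-4)) = 9*(-4*I) = -36*I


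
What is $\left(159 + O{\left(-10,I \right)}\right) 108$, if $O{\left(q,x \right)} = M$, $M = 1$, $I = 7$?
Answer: $17280$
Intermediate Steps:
$O{\left(q,x \right)} = 1$
$\left(159 + O{\left(-10,I \right)}\right) 108 = \left(159 + 1\right) 108 = 160 \cdot 108 = 17280$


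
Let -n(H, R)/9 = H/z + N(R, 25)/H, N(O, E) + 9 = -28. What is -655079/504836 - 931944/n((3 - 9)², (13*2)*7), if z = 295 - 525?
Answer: -3547926183557/40577228 ≈ -87436.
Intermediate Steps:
z = -230
N(O, E) = -37 (N(O, E) = -9 - 28 = -37)
n(H, R) = 333/H + 9*H/230 (n(H, R) = -9*(H/(-230) - 37/H) = -9*(H*(-1/230) - 37/H) = -9*(-H/230 - 37/H) = -9*(-37/H - H/230) = 333/H + 9*H/230)
-655079/504836 - 931944/n((3 - 9)², (13*2)*7) = -655079/504836 - 931944/(333/((3 - 9)²) + 9*(3 - 9)²/230) = -655079*1/504836 - 931944/(333/((-6)²) + (9/230)*(-6)²) = -10739/8276 - 931944/(333/36 + (9/230)*36) = -10739/8276 - 931944/(333*(1/36) + 162/115) = -10739/8276 - 931944/(37/4 + 162/115) = -10739/8276 - 931944/4903/460 = -10739/8276 - 931944*460/4903 = -10739/8276 - 428694240/4903 = -3547926183557/40577228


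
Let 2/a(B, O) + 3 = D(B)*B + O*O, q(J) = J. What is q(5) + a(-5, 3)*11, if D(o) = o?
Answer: 177/31 ≈ 5.7097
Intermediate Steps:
a(B, O) = 2/(-3 + B² + O²) (a(B, O) = 2/(-3 + (B*B + O*O)) = 2/(-3 + (B² + O²)) = 2/(-3 + B² + O²))
q(5) + a(-5, 3)*11 = 5 + (2/(-3 + (-5)² + 3²))*11 = 5 + (2/(-3 + 25 + 9))*11 = 5 + (2/31)*11 = 5 + 22/31 = 177/31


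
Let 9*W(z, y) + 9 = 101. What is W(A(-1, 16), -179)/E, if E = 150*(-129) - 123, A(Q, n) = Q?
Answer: -92/175257 ≈ -0.00052494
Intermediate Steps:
E = -19473 (E = -19350 - 123 = -19473)
W(z, y) = 92/9 (W(z, y) = -1 + (⅑)*101 = -1 + 101/9 = 92/9)
W(A(-1, 16), -179)/E = (92/9)/(-19473) = (92/9)*(-1/19473) = -92/175257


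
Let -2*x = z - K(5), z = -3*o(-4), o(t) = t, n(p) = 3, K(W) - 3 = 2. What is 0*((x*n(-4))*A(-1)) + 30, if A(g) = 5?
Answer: 30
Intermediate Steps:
K(W) = 5 (K(W) = 3 + 2 = 5)
z = 12 (z = -3*(-4) = 12)
x = -7/2 (x = -(12 - 1*5)/2 = -(12 - 5)/2 = -½*7 = -7/2 ≈ -3.5000)
0*((x*n(-4))*A(-1)) + 30 = 0*(-7/2*3*5) + 30 = 0*(-21/2*5) + 30 = 0*(-105/2) + 30 = 0 + 30 = 30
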